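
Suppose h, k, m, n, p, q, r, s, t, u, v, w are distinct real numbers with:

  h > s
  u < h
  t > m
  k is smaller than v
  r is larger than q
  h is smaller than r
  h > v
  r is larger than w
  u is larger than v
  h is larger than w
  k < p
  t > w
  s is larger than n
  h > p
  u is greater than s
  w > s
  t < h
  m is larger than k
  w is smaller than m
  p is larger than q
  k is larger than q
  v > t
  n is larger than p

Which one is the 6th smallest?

The consecutive relations fix a unique order: q < k < p < n < s < w < m < t < v < u < h < r.
Counting 6 from the smallest end gives w.

w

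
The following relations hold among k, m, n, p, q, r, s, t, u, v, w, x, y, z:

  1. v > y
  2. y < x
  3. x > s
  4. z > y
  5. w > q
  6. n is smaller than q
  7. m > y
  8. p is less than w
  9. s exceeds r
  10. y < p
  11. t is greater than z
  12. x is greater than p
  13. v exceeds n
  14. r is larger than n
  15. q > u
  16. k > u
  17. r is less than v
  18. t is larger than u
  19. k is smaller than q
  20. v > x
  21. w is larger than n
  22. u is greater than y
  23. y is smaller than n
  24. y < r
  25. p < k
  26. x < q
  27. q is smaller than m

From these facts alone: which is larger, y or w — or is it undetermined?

Following the relations from y: y < n < r < s < x < q < w.
So w is larger.

w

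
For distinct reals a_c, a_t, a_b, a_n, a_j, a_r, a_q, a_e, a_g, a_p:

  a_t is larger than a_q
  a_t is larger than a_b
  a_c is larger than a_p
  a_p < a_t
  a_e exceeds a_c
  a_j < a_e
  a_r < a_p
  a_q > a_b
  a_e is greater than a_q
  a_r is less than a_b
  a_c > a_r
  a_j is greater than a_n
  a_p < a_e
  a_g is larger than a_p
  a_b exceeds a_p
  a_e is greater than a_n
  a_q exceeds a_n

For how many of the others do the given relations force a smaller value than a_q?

4

Directly below a_q: a_n, a_b.
One step further: a_r, a_p (4 so far).
No other element is forced below a_q by the given relations, so the count is 4.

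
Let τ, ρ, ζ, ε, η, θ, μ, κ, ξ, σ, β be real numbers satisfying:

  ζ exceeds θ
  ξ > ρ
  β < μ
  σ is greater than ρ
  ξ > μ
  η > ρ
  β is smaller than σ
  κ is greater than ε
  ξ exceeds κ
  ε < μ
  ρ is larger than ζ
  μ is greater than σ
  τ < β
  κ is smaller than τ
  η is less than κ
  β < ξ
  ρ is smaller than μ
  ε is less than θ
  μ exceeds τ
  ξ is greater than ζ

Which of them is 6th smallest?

κ

Piecing the relations together gives one ordering: ε < θ < ζ < ρ < η < κ < τ < β < σ < μ < ξ.
Counting 6 from the smallest end gives κ.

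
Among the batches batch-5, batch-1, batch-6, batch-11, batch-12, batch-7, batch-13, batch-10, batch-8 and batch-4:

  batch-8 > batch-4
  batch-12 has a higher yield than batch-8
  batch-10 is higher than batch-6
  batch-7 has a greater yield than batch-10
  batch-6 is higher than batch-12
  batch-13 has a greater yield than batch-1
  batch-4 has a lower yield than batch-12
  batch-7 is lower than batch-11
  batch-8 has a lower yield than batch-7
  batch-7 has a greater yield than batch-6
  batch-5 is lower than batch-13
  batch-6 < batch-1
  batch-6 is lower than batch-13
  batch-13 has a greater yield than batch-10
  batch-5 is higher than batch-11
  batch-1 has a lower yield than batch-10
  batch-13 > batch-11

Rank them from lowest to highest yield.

batch-4 < batch-8 < batch-12 < batch-6 < batch-1 < batch-10 < batch-7 < batch-11 < batch-5 < batch-13

Each adjacent pair is fixed by a given relation: batch-4 < batch-8; batch-8 < batch-12; batch-12 < batch-6; batch-6 < batch-1; batch-1 < batch-10; batch-10 < batch-7; batch-7 < batch-11; batch-11 < batch-5; batch-5 < batch-13. Chaining them end to end gives the full order.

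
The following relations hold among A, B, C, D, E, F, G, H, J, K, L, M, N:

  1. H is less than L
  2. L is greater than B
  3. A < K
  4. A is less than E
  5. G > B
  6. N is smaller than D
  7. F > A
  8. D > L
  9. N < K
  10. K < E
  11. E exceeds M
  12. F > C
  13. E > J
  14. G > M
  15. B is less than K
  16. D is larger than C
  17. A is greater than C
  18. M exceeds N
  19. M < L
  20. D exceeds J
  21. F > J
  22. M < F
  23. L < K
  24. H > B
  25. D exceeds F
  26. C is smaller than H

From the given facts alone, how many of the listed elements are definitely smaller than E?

9

From E the given relations immediately reach M, A, J, K.
From those, N, C, B, L — 8 in total.
From those, H — 9 in total.
Nothing else is reachable below E; 9 in all.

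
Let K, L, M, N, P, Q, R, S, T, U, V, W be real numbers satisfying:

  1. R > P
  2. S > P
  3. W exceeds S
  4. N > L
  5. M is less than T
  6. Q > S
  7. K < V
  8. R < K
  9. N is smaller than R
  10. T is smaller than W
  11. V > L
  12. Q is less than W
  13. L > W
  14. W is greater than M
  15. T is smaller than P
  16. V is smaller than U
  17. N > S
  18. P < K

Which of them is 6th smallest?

W

Piecing the relations together gives one ordering: M < T < P < S < Q < W < L < N < R < K < V < U.
The 6th smallest is W.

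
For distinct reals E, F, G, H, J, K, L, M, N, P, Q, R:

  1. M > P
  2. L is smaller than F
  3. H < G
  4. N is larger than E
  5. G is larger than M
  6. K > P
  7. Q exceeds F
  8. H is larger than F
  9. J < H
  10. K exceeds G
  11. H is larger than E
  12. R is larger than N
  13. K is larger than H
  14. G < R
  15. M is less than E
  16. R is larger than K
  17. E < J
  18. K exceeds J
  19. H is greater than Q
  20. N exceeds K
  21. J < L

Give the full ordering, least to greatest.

P < M < E < J < L < F < Q < H < G < K < N < R

Each adjacent pair is fixed by a given relation: P < M; M < E; E < J; J < L; L < F; F < Q; Q < H; H < G; G < K; K < N; N < R. Chaining them end to end gives the full order.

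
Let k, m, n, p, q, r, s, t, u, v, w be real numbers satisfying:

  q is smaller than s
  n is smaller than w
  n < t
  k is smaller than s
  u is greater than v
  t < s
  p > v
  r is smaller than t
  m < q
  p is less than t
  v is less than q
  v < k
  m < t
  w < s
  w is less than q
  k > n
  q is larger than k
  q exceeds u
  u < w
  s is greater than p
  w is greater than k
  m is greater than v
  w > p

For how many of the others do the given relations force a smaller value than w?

Directly below w: u, p, n, k.
One step further: v (5 so far).
No other element is forced below w by the given relations, so the count is 5.

5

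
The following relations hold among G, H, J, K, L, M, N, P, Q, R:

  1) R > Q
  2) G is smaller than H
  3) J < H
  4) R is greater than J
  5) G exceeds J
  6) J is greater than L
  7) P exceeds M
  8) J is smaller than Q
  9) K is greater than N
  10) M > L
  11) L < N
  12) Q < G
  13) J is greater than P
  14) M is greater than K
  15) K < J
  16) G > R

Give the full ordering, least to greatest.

L < N < K < M < P < J < Q < R < G < H

Nothing is placed below L, so it is least; from there L < N; N < K; K < M; M < P; P < J; J < Q; Q < R; R < G; G < H, each given directly.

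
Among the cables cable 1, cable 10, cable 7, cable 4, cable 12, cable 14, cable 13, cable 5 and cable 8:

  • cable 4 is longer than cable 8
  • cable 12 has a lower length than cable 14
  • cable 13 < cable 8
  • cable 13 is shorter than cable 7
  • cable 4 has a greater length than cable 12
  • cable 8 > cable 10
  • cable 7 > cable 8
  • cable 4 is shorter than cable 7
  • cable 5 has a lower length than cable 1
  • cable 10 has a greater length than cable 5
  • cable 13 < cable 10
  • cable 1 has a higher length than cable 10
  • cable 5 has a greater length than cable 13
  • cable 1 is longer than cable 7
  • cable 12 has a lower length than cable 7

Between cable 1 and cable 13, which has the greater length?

cable 1

The relevant relations are cable 13 < cable 5; cable 5 < cable 10; cable 10 < cable 8; cable 8 < cable 4; cable 4 < cable 7; cable 7 < cable 1.
Chaining these gives cable 13 < cable 5 < cable 10 < cable 8 < cable 4 < cable 7 < cable 1.
So cable 13 < cable 1; cable 1 is the longer of the two.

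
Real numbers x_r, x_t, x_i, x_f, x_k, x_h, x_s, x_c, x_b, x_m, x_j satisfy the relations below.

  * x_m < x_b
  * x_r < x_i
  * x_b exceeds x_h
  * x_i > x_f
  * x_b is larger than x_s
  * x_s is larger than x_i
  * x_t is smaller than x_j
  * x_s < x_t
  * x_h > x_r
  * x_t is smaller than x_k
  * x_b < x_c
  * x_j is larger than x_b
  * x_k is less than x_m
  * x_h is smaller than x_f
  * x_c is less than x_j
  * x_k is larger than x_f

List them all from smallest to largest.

x_r < x_h < x_f < x_i < x_s < x_t < x_k < x_m < x_b < x_c < x_j

Nothing is placed below x_r, so it is least; from there x_r < x_h; x_h < x_f; x_f < x_i; x_i < x_s; x_s < x_t; x_t < x_k; x_k < x_m; x_m < x_b; x_b < x_c; x_c < x_j, each given directly.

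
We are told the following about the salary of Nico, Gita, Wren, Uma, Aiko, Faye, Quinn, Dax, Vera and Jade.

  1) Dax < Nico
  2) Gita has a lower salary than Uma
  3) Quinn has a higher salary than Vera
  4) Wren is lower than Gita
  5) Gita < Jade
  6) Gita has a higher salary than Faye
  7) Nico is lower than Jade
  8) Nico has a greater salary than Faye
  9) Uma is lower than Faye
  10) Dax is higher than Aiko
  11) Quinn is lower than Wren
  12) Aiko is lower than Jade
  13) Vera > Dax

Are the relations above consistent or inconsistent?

inconsistent

We have Faye < Gita stated directly, yet also Gita < Uma < Faye by chaining the others — so Gita < Faye. Contradiction.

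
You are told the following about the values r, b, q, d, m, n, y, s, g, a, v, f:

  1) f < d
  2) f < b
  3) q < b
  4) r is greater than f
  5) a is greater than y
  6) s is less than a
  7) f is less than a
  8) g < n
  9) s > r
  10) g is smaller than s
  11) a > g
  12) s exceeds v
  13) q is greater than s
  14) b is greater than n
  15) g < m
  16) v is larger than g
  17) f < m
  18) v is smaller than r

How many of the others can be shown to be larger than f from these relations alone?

The elements the relations force above f are d, r, s, a, q, m, b — no chain reaches any other.
That is 7.

7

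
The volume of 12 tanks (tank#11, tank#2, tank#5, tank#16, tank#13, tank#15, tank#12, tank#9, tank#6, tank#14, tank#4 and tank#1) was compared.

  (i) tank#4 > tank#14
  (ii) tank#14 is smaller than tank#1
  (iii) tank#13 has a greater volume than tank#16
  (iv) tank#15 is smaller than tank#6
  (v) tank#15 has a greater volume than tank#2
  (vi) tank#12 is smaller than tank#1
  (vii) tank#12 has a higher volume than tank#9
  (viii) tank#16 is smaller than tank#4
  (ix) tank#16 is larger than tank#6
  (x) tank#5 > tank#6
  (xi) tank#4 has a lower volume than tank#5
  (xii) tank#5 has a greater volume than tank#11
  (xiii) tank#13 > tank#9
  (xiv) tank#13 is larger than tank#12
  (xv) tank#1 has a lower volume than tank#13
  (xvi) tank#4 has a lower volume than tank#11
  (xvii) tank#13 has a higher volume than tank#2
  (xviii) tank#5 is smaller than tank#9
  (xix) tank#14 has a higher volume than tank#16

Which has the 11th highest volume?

The consecutive relations fix a unique order: tank#2 < tank#15 < tank#6 < tank#16 < tank#14 < tank#4 < tank#11 < tank#5 < tank#9 < tank#12 < tank#1 < tank#13.
Counting 11 from the largest end gives tank#15.

tank#15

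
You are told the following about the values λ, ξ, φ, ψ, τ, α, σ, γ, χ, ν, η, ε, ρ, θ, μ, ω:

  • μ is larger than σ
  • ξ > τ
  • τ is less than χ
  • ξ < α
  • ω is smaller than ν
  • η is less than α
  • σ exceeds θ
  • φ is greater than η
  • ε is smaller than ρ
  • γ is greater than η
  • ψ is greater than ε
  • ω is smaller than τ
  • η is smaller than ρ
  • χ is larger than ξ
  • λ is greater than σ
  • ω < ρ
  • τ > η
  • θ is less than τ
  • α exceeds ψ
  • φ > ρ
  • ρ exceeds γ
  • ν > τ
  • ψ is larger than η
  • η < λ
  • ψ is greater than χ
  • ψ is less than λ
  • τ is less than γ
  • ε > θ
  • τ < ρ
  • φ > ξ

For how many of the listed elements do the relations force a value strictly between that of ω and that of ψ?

Chaining upward from ω reaches: τ, ξ, χ, γ, ρ, φ, λ, ν, α.
Chaining downward from ψ reaches: θ, η, τ, ξ, χ, ε.
Strictly between ω and ψ are those in both lists: τ, ξ, χ — 3 elements.

3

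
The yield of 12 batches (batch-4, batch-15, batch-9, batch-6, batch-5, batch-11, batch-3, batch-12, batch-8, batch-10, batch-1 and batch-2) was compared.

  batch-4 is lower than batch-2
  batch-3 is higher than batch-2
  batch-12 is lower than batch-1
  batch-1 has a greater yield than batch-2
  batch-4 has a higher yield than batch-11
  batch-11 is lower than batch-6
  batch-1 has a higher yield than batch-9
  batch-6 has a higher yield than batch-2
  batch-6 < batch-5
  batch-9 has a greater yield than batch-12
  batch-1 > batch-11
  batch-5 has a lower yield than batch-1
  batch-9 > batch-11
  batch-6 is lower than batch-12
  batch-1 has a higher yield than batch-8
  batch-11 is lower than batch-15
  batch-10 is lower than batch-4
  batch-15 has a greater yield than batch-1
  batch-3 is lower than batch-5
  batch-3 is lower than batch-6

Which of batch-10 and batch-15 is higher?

batch-15

batch-10 < batch-4 and batch-4 < batch-2 give batch-10 < batch-2.
Then batch-2 < batch-3 extends the chain to batch-3.
Then batch-3 < batch-6 extends the chain to batch-6.
Then batch-6 < batch-12 extends the chain to batch-12.
With batch-12 < batch-9: batch-10 < batch-4 < batch-2 < batch-3 < batch-6 < batch-12 < batch-9.
With batch-9 < batch-1: batch-10 < batch-4 < batch-2 < batch-3 < batch-6 < batch-12 < batch-9 < batch-1.
Then batch-1 < batch-15 extends the chain to batch-15.
So batch-10 < batch-15; batch-15 is the higher of the two.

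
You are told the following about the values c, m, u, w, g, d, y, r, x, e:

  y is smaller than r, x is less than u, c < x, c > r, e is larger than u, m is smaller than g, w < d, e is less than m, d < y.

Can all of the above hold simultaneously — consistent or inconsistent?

Every relation is compatible with w < d < y < r < c < x < u < e < m < g; the set is consistent.

consistent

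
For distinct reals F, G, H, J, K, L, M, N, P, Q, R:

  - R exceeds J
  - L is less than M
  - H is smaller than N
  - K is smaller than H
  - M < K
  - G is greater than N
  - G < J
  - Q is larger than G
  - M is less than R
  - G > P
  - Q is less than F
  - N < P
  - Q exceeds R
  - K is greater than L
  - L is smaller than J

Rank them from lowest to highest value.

L < M < K < H < N < P < G < J < R < Q < F

Each adjacent pair is fixed by a given relation: L < M; M < K; K < H; H < N; N < P; P < G; G < J; J < R; R < Q; Q < F. Chaining them end to end gives the full order.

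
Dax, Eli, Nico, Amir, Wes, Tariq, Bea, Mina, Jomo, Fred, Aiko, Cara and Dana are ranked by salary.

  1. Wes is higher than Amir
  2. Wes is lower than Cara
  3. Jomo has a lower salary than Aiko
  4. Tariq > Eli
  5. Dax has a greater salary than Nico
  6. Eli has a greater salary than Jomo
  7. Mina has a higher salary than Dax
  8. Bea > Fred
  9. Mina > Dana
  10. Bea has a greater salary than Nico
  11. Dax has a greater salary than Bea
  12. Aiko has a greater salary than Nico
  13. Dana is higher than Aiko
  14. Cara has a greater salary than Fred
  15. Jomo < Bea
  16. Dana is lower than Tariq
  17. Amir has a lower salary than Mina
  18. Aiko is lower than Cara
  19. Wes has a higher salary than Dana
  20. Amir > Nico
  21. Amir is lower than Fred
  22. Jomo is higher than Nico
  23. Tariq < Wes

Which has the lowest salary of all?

Chaining upward from Nico: directly above it, Amir, Jomo, Aiko, Bea, Dax; then Fred, Eli, Dana, Wes, Cara, Mina; then Tariq.
That covers every other element, and nothing is given below Nico, so Nico is the lowest salary.

Nico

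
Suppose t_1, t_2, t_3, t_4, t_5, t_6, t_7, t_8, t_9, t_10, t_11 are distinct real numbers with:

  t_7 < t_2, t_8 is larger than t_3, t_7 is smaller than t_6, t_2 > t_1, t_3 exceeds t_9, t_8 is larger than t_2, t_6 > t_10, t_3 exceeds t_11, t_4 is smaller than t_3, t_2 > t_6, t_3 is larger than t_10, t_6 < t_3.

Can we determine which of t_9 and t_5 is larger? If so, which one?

Following every chain through t_9: above t_9 we get t_3, t_8.
t_5 is not reached, and no chain runs the other way from t_5 to t_9.
So the given relations leave the order of t_9 and t_5 undetermined.

undetermined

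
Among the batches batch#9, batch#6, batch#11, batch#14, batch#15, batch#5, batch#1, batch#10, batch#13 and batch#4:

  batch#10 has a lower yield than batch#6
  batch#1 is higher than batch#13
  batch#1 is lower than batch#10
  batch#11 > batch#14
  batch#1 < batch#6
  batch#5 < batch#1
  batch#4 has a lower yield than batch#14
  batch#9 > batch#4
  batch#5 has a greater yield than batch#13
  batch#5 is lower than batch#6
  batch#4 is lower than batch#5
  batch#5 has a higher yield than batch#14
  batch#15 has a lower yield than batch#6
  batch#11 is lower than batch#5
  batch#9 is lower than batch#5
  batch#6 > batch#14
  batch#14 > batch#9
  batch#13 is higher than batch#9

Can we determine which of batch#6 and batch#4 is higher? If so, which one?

batch#6

Chaining the given relations: batch#4 < batch#14 < batch#11 < batch#5 < batch#1 < batch#10 < batch#6.
So batch#6 is higher.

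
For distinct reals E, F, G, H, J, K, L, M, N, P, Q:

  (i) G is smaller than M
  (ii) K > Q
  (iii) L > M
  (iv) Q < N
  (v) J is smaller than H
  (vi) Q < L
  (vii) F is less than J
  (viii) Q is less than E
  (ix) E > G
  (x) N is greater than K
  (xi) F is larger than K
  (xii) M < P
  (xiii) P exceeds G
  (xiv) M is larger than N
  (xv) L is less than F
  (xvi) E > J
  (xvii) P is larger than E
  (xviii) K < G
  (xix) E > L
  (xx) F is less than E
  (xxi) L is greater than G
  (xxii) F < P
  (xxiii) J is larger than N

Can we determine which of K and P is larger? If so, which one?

Link the given pairs in sequence: K < N; N < M; M < L; L < F; F < J; J < E; E < P.
Together: K < N < M < L < F < J < E < P.
So P is larger.

P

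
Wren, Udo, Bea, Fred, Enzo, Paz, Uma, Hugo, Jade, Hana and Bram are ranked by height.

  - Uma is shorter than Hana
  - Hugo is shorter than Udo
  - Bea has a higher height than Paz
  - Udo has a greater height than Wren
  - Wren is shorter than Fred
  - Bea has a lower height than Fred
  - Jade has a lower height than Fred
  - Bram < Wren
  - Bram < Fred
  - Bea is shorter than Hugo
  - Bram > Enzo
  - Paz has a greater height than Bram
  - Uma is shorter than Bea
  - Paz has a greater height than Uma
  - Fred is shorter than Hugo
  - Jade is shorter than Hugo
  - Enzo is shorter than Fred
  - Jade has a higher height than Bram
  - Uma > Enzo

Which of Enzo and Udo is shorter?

Enzo

Link the given pairs in sequence: Enzo < Bram; Bram < Paz; Paz < Bea; Bea < Hugo; Hugo < Udo.
Chaining these gives Enzo < Bram < Paz < Bea < Hugo < Udo.
So Enzo < Udo; Enzo is the shorter of the two.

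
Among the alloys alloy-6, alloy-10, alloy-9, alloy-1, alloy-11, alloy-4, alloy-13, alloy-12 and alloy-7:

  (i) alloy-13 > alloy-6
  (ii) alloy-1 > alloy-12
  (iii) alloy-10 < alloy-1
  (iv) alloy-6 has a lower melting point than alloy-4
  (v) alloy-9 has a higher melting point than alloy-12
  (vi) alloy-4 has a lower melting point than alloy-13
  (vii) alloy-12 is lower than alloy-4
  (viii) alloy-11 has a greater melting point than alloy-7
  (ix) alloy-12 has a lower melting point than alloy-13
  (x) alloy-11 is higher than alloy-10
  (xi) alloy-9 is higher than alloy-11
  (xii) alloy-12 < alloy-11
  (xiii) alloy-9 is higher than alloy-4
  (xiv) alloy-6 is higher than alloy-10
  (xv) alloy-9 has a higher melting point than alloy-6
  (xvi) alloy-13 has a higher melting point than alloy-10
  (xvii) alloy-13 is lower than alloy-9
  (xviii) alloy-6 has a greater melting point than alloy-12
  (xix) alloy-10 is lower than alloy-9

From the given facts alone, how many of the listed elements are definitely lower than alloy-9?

Directly below alloy-9: alloy-12, alloy-10, alloy-6, alloy-4, alloy-13, alloy-11.
One step further: alloy-7 (7 so far).
No other element is forced below alloy-9 by the given relations, so the count is 7.

7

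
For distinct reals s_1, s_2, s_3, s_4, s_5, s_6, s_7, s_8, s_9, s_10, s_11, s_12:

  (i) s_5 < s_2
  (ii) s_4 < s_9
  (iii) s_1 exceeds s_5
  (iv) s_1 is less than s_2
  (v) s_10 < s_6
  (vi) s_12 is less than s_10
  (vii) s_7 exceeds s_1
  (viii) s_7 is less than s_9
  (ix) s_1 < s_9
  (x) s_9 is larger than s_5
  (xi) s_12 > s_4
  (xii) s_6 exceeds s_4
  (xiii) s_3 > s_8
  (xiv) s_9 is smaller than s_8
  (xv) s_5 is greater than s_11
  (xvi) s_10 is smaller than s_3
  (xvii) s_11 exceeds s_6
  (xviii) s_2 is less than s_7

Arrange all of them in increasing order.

s_4 < s_12 < s_10 < s_6 < s_11 < s_5 < s_1 < s_2 < s_7 < s_9 < s_8 < s_3

Nothing is placed below s_4, so it is least; from there s_4 < s_12; s_12 < s_10; s_10 < s_6; s_6 < s_11; s_11 < s_5; s_5 < s_1; s_1 < s_2; s_2 < s_7; s_7 < s_9; s_9 < s_8; s_8 < s_3, each given directly.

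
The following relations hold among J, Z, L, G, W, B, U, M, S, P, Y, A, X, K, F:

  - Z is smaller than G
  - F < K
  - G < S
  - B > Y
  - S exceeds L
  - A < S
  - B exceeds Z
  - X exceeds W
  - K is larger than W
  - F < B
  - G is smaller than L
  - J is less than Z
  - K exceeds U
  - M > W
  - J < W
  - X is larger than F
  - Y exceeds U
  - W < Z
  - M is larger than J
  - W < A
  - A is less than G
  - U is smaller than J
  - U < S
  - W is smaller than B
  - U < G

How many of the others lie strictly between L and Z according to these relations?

Chaining upward from Z reaches: G, B, S.
Chaining downward from L reaches: U, J, W, A, G.
Strictly between Z and L are those in both lists: G — 1 element.

1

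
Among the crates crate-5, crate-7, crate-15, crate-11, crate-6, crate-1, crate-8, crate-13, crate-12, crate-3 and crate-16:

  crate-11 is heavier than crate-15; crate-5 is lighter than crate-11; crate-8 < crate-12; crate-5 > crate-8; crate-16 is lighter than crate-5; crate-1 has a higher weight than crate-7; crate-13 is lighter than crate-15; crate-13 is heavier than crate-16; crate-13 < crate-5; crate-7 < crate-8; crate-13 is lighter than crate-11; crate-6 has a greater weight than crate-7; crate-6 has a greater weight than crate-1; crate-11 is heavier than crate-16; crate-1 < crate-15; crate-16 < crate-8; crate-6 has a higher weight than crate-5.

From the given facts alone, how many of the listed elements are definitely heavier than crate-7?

The elements the relations force above crate-7 are crate-1, crate-8, crate-5, crate-6, crate-12, crate-15, crate-11 — no chain reaches any other.
That is 7.

7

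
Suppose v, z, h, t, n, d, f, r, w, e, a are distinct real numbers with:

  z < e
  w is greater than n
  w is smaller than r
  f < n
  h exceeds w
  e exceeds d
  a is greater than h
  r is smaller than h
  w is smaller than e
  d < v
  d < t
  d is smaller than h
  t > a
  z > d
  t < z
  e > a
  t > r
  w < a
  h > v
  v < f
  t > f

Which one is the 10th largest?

Piecing the relations together gives one ordering: d < v < f < n < w < r < h < a < t < z < e.
Counting 10 from the largest end gives v.

v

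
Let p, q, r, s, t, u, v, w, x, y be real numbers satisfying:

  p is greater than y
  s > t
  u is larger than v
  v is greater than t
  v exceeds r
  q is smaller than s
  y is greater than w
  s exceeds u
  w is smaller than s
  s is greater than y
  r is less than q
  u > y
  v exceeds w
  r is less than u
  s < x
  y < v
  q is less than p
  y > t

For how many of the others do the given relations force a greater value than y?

The elements the relations force above y are v, u, p, s, x — no chain reaches any other.
That is 5.

5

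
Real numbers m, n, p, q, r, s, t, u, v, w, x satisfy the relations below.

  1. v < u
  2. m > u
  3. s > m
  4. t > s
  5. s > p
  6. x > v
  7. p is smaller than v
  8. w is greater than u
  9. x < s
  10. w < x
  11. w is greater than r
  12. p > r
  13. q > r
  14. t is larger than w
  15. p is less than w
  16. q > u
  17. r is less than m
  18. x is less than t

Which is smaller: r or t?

r < p < v < u < w < x < s < t, by transitivity through p, v, u, w, x, s.
So r < t; r is the smaller of the two.

r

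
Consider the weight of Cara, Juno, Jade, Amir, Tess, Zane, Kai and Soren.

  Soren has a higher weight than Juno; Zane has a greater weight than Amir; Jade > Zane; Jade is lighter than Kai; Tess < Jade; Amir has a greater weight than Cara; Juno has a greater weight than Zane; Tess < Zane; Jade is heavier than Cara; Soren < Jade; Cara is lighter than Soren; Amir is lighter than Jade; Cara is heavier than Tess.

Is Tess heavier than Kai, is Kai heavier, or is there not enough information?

Tess < Cara and Cara < Amir give Tess < Amir.
Then Amir < Zane extends the chain to Zane.
With Zane < Juno: Tess < Cara < Amir < Zane < Juno.
With Juno < Soren: Tess < Cara < Amir < Zane < Juno < Soren.
Then Soren < Jade extends the chain to Jade.
Then Jade < Kai extends the chain to Kai.
So Kai is heavier.

Kai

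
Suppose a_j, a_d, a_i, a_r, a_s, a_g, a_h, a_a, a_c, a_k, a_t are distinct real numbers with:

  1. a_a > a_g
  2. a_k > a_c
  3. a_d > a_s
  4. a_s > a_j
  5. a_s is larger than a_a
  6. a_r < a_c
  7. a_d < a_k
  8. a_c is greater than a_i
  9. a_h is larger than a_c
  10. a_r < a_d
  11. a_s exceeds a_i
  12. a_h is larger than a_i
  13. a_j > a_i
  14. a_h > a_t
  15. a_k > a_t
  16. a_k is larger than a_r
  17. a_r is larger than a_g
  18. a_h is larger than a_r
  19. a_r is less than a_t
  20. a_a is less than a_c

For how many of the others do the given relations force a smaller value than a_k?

Directly below a_k: a_r, a_t, a_c, a_d.
One step further: a_g, a_i, a_a, a_s (8 so far).
One step further: a_j (9 so far).
No other element is forced below a_k by the given relations, so the count is 9.

9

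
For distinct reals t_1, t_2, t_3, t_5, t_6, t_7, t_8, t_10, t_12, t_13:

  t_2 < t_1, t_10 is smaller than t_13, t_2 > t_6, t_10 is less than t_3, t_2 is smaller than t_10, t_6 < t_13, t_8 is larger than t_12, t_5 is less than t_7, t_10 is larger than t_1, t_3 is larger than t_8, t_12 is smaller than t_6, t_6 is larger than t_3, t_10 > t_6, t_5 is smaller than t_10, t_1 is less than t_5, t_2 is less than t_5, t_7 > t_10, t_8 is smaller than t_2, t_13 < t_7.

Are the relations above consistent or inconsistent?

inconsistent

We have t_10 < t_3 stated directly, yet also t_3 < t_6 < t_2 < t_1 < t_5 < t_10 by chaining the others — so t_3 < t_10. Contradiction.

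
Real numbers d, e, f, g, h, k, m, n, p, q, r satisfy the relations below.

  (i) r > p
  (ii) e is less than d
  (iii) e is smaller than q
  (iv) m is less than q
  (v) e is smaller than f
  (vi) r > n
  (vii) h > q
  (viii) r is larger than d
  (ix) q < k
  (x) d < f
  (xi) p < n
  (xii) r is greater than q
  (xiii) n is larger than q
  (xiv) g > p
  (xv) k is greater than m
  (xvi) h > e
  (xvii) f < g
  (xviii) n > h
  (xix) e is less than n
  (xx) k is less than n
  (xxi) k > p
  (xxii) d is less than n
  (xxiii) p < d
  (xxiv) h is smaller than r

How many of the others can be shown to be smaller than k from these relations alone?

From k the given relations immediately reach m, p, q.
From those, e — 4 in total.
Nothing else is reachable below k; 4 in all.

4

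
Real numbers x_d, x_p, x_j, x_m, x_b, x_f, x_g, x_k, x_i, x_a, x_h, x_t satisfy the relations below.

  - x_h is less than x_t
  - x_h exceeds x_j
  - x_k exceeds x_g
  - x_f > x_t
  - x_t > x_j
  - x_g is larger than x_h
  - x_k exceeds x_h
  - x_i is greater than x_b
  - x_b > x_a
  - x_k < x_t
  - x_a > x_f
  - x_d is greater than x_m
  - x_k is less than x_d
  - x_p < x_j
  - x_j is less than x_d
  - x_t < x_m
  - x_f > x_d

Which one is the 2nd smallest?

The consecutive relations fix a unique order: x_p < x_j < x_h < x_g < x_k < x_t < x_m < x_d < x_f < x_a < x_b < x_i.
The 2nd smallest is x_j.

x_j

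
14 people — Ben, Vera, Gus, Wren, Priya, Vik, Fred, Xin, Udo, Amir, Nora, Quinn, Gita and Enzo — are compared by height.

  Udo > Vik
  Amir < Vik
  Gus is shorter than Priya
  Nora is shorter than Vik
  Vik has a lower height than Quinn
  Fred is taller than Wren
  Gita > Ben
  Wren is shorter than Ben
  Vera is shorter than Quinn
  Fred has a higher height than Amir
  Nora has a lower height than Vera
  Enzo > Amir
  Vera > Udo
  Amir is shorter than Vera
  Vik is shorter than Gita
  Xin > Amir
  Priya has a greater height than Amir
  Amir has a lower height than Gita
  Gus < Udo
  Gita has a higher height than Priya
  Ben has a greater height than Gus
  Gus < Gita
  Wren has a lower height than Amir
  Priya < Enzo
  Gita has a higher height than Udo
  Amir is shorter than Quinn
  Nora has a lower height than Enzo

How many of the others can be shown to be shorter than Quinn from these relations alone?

7

Directly below Quinn: Amir, Vik, Vera.
One step further: Wren, Nora, Udo (6 so far).
One step further: Gus (7 so far).
Nothing else is reachable below Quinn; 7 in all.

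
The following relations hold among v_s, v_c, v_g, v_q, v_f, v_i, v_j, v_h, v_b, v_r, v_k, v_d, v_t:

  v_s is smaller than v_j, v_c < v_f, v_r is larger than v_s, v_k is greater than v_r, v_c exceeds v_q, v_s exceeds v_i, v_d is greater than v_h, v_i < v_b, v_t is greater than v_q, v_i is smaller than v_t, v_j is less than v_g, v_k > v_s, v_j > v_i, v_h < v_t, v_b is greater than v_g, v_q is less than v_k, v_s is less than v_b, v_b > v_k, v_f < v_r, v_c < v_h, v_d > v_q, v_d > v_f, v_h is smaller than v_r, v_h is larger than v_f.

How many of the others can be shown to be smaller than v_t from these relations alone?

From v_t the given relations immediately reach v_q, v_i, v_h.
From those, v_c, v_f — 5 in total.
Nothing else is reachable below v_t; 5 in all.

5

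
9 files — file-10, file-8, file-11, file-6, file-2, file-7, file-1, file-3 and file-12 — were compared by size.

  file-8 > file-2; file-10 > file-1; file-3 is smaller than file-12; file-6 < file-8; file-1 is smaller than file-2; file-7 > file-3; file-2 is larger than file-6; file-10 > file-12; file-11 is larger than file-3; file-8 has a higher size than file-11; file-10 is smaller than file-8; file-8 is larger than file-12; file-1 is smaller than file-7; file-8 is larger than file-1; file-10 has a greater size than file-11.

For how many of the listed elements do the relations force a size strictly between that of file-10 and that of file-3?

The relations place file-3 below file-10. An element lies strictly between them when it is forced above file-3 and also forced below file-10.
Above file-3: {file-11, file-12, file-7, file-8}. Below file-10: {file-1, file-11, file-12}.
Intersection: {file-11, file-12} — 2.

2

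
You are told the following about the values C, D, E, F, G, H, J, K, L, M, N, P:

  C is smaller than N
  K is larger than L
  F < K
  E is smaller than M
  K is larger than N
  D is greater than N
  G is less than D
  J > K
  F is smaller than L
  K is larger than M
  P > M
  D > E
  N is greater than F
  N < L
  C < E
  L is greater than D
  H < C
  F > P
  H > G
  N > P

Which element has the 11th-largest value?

H

Piecing the relations together gives one ordering: G < H < C < E < M < P < F < N < D < L < K < J.
Counting 11 from the largest end gives H.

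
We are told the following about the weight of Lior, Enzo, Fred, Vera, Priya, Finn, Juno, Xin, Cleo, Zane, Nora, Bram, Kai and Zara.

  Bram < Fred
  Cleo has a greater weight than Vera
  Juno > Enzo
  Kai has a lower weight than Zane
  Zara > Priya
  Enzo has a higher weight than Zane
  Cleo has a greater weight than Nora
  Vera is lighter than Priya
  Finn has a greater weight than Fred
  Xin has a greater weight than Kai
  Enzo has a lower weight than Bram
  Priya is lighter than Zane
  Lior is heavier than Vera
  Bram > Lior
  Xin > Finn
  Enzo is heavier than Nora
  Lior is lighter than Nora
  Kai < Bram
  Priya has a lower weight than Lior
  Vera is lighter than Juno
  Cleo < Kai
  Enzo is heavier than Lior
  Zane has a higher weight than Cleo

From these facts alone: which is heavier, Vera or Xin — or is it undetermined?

The relevant relations are Vera < Priya; Priya < Lior; Lior < Nora; Nora < Cleo; Cleo < Kai; Kai < Zane; Zane < Enzo; Enzo < Bram; Bram < Fred; Fred < Finn; Finn < Xin.
Chaining these gives Vera < Priya < Lior < Nora < Cleo < Kai < Zane < Enzo < Bram < Fred < Finn < Xin.
So Xin is heavier.

Xin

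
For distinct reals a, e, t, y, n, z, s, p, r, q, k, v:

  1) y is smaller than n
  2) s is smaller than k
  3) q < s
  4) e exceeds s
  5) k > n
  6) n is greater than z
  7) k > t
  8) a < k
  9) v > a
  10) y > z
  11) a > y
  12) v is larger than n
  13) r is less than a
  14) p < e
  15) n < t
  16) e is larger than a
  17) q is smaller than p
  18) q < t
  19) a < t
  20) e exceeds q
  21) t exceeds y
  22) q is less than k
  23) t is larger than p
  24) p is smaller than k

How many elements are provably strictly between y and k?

The relations place y below k. An element lies strictly between them when it is forced above y and also forced below k.
Above y: {n, a, t, v, e}. Below k: {r, z, q, n, s, p, a, t}.
Intersection: {n, a, t} — 3.

3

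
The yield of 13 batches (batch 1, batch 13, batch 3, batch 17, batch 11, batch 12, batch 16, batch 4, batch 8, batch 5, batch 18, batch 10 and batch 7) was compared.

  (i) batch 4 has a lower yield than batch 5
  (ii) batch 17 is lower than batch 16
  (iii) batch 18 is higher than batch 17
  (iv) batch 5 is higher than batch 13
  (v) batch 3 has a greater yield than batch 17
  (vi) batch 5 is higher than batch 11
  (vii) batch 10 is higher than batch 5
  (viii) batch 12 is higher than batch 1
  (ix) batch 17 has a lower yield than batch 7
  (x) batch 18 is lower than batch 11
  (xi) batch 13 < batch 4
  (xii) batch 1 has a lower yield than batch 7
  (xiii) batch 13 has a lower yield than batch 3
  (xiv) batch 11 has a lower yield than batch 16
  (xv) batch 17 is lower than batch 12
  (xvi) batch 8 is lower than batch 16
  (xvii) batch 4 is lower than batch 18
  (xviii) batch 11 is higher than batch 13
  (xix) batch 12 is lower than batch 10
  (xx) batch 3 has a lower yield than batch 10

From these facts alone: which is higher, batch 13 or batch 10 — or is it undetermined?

batch 13 < batch 4 < batch 18 < batch 11 < batch 5 < batch 10, by transitivity through batch 4, batch 18, batch 11, batch 5.
So batch 10 is higher.

batch 10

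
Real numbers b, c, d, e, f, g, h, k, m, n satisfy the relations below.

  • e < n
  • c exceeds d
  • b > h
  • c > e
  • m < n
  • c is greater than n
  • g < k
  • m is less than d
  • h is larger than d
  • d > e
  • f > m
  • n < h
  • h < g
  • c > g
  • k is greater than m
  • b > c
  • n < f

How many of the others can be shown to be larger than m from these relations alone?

From m the given relations immediately reach d, n, k, f.
From those, h, c — 6 in total.
From those, g, b — 8 in total.
No other element is forced above m by the given relations, so the count is 8.

8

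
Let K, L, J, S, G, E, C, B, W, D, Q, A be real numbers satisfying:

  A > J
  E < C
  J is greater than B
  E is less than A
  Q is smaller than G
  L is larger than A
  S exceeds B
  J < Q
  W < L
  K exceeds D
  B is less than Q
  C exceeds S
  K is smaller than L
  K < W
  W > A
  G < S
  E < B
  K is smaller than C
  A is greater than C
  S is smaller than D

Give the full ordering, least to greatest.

Each adjacent pair is fixed by a given relation: E < B; B < J; J < Q; Q < G; G < S; S < D; D < K; K < C; C < A; A < W; W < L. Chaining them end to end gives the full order.

E < B < J < Q < G < S < D < K < C < A < W < L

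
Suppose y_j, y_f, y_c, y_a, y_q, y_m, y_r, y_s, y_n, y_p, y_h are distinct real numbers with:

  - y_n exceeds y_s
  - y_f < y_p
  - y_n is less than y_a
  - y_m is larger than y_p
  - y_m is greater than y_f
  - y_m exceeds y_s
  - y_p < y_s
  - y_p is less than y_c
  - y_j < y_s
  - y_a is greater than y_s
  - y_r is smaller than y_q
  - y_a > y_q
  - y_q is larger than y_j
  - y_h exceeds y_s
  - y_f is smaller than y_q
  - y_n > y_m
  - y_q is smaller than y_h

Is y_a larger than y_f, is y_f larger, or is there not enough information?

y_a

y_f < y_p < y_s < y_m < y_n < y_a, by transitivity through y_p, y_s, y_m, y_n.
So y_a is larger.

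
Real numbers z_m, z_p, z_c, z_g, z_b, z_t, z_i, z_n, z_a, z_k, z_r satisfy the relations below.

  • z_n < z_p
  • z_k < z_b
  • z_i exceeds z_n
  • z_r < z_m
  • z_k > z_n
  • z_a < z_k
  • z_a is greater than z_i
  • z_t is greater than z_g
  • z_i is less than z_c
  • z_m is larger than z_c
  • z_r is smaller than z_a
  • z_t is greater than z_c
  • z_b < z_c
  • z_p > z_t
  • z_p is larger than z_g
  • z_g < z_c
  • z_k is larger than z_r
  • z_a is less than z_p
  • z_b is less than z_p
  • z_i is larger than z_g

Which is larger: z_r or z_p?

z_p

z_r < z_a and z_a < z_k give z_r < z_k.
With z_k < z_b: z_r < z_a < z_k < z_b.
With z_b < z_c: z_r < z_a < z_k < z_b < z_c.
Then z_c < z_t extends the chain to z_t.
Then z_t < z_p extends the chain to z_p.
So z_r < z_p; z_p is the larger of the two.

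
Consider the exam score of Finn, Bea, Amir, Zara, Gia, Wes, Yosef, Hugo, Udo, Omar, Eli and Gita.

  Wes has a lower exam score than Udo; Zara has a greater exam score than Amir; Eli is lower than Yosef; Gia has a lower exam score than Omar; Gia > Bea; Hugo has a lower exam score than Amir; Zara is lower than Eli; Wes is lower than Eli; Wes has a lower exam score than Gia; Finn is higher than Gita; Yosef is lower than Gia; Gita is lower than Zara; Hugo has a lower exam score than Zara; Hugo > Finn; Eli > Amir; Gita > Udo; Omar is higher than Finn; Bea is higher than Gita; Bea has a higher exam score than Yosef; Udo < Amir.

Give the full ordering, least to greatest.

The consecutive links are each given: Wes < Udo; Udo < Gita; Gita < Finn; Finn < Hugo; Hugo < Amir; Amir < Zara; Zara < Eli; Eli < Yosef; Yosef < Bea; Bea < Gia; Gia < Omar.

Wes < Udo < Gita < Finn < Hugo < Amir < Zara < Eli < Yosef < Bea < Gia < Omar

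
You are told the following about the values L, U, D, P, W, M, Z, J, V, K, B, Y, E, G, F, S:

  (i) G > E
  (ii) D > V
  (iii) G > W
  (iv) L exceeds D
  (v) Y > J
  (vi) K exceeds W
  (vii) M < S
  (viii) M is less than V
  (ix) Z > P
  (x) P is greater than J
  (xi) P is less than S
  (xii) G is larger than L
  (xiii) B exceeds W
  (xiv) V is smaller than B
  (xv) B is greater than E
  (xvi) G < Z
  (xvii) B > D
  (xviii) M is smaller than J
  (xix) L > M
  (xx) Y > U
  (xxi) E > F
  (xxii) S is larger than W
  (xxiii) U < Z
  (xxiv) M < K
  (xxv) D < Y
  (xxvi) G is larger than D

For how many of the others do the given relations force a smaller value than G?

7

Directly below G: W, D, E, L.
One step further: F, M, V (7 so far).
No other element is forced below G by the given relations, so the count is 7.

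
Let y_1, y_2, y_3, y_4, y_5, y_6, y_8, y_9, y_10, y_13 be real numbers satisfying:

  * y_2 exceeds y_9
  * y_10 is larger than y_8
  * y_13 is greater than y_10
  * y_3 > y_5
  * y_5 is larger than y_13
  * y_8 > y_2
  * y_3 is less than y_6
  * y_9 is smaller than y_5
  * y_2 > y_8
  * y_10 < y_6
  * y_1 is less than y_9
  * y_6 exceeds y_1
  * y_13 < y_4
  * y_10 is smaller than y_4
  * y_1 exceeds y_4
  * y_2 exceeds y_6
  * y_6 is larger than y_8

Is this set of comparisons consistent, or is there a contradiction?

inconsistent

Chaining the given relations yields y_8 < y_10 < y_13 < y_4 < y_1 < y_9 < y_5 < y_3 < y_6 < y_2, so y_8 < y_2. But one relation states y_2 < y_8. These cannot both hold.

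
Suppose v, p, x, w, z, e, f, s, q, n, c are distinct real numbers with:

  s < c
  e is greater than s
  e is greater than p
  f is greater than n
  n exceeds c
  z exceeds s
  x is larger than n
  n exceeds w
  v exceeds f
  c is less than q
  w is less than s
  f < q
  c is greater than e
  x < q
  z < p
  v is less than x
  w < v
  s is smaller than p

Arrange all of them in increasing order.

Nothing is placed below w, so it is least; from there w < s; s < z; z < p; p < e; e < c; c < n; n < f; f < v; v < x; x < q, each given directly.

w < s < z < p < e < c < n < f < v < x < q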